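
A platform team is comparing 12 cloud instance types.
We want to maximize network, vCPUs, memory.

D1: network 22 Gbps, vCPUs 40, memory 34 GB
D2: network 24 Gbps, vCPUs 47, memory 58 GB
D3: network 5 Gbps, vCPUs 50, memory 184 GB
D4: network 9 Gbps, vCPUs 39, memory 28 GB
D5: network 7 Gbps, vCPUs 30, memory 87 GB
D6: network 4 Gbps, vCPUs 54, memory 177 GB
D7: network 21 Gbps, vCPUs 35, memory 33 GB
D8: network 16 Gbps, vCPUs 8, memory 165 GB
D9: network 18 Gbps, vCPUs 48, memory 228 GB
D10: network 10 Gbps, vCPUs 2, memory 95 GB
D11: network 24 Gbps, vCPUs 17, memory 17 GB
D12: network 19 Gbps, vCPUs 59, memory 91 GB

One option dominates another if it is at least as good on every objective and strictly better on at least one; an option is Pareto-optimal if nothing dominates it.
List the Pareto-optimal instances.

D1: dominated by D2 (network 24≥22, vCPUs 47≥40, memory 58≥34).
D2: not dominated.
D3: not dominated.
D4: dominated by D1 (network 22≥9, vCPUs 40≥39, memory 34≥28).
D5: dominated by D9 (network 18≥7, vCPUs 48≥30, memory 228≥87).
D6: not dominated.
D7: dominated by D1 (network 22≥21, vCPUs 40≥35, memory 34≥33).
D8: dominated by D9 (network 18≥16, vCPUs 48≥8, memory 228≥165).
D9: not dominated (best memory).
D10: dominated by D8 (network 16≥10, vCPUs 8≥2, memory 165≥95).
D11: dominated by D2 (network 24≥24, vCPUs 47≥17, memory 58≥17).
D12: not dominated (best vCPUs).

D2, D3, D6, D9, D12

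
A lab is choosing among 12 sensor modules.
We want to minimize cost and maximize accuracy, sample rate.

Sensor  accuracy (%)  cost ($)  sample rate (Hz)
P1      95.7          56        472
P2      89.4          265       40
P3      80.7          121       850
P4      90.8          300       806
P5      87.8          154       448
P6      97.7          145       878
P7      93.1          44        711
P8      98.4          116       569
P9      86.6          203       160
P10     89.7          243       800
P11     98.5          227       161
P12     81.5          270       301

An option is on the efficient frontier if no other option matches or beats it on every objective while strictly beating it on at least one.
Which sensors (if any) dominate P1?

none

P2: worse on accuracy (89.4 vs 95.7).
P3: worse on accuracy (80.7 vs 95.7).
P4: worse on accuracy (90.8 vs 95.7).
P5: worse on accuracy (87.8 vs 95.7).
P6: worse on cost (145 vs 56).
P7: worse on accuracy (93.1 vs 95.7).
P8: worse on cost (116 vs 56).
P9: worse on accuracy (86.6 vs 95.7).
P10: worse on accuracy (89.7 vs 95.7).
P11: worse on cost (227 vs 56).
P12: worse on accuracy (81.5 vs 95.7).
No option dominates P1.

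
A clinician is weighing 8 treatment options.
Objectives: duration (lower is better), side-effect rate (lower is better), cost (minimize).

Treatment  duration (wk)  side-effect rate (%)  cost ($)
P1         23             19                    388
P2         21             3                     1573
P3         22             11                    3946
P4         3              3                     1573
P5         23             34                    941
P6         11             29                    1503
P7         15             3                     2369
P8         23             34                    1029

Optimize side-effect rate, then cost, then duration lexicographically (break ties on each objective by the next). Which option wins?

P4

First minimize side-effect rate: best is 3, kept {P2, P4, P7}.
Then minimize cost: best is 1573, kept {P2, P4}.
Then minimize duration: best is 3, kept {P4}.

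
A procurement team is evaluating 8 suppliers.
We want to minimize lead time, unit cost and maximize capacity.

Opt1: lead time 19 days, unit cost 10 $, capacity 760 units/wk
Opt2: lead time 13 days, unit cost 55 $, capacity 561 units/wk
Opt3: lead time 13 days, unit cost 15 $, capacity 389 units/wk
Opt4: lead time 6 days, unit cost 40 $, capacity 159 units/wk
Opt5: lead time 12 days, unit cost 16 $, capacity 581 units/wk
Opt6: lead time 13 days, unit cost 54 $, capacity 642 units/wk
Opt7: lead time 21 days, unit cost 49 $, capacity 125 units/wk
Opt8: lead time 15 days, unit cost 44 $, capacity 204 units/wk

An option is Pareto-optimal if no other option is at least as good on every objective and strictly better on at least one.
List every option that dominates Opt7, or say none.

Opt1: lead time 19≤21, unit cost 10≤49, capacity 760≥125 — dominates Opt7.
Opt3: lead time 13≤21, unit cost 15≤49, capacity 389≥125 — dominates Opt7.
Opt4: lead time 6≤21, unit cost 40≤49, capacity 159≥125 — dominates Opt7.
Opt5: lead time 12≤21, unit cost 16≤49, capacity 581≥125 — dominates Opt7.
Opt8: lead time 15≤21, unit cost 44≤49, capacity 204≥125 — dominates Opt7.
Others (Opt2, Opt6) are each worse than Opt7 on at least one objective.

Opt1, Opt3, Opt4, Opt5, Opt8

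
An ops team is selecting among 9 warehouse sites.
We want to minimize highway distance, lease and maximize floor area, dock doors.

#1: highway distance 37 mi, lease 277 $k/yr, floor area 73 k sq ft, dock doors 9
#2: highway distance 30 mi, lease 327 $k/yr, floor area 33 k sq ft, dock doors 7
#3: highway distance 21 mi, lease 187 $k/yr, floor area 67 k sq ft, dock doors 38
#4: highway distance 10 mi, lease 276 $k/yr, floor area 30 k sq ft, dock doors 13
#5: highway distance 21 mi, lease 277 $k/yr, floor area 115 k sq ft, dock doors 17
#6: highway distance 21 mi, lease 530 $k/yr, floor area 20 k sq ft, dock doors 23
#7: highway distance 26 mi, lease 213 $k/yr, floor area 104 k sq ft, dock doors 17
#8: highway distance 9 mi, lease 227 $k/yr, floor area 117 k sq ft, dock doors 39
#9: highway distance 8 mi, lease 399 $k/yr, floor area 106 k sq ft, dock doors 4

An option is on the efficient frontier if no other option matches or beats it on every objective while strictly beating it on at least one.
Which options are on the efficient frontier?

#3, #7, #8, #9

#1: dominated by #5 (highway distance 21≤37, lease 277≤277, floor area 115≥73, dock doors 17≥9).
#2: dominated by #3 (highway distance 21≤30, lease 187≤327, floor area 67≥33, dock doors 38≥7).
#3: not dominated (best lease).
#4: dominated by #8 (highway distance 9≤10, lease 227≤276, floor area 117≥30, dock doors 39≥13).
#5: dominated by #8 (highway distance 9≤21, lease 227≤277, floor area 117≥115, dock doors 39≥17).
#6: dominated by #3 (highway distance 21≤21, lease 187≤530, floor area 67≥20, dock doors 38≥23).
#7: not dominated.
#8: not dominated (best floor area).
#9: not dominated (best highway distance).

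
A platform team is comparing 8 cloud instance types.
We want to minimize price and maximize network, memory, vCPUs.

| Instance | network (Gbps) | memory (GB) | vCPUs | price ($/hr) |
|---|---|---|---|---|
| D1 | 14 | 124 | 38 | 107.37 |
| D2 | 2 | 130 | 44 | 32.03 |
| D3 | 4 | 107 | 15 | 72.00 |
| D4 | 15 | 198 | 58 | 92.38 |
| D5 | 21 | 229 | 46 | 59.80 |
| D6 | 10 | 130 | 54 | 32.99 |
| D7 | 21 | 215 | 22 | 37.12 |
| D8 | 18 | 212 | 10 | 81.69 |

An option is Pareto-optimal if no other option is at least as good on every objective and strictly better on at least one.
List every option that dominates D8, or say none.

D5, D7

D5: network 21≥18, memory 229≥212, vCPUs 46≥10, price 59.80≤81.69 — dominates D8.
D7: network 21≥18, memory 215≥212, vCPUs 22≥10, price 37.12≤81.69 — dominates D8.
Others (D1, D2, D3, D4, D6) are each worse than D8 on at least one objective.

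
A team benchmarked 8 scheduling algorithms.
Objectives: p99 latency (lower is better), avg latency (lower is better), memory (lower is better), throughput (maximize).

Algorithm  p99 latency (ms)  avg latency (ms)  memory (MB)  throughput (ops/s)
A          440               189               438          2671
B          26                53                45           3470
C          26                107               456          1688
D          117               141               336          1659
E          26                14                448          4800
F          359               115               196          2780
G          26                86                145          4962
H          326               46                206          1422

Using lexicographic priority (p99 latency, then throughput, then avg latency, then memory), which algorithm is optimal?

First minimize p99 latency: best is 26, kept {B, C, E, G}.
Then maximize throughput: best is 4962, kept {G}.

G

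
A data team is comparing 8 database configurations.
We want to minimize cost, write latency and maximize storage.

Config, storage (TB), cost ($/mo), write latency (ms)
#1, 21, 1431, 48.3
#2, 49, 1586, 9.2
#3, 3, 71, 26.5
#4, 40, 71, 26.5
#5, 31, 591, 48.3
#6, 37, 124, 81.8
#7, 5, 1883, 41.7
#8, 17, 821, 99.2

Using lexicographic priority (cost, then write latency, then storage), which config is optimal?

First minimize cost: best is 71, kept {#3, #4}.
Then minimize write latency: best is 26.5, kept {#3, #4}.
Then maximize storage: best is 40, kept {#4}.

#4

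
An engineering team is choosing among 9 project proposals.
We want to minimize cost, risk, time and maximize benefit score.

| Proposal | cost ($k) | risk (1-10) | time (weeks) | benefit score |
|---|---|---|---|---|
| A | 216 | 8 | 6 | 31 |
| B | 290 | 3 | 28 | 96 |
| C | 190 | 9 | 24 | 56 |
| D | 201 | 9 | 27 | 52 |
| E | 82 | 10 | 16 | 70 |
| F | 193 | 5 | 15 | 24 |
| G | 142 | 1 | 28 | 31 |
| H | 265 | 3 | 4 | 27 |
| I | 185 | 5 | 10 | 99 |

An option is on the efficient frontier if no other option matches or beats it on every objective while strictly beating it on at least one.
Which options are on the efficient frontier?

A, B, E, G, H, I

A: not dominated.
B: not dominated.
C: dominated by I (cost 185≤190, risk 5≤9, time 10≤24, benefit score 99≥56).
D: dominated by C (cost 190≤201, risk 9≤9, time 24≤27, benefit score 56≥52).
E: not dominated (best cost).
F: dominated by I (cost 185≤193, risk 5≤5, time 10≤15, benefit score 99≥24).
G: not dominated (best risk).
H: not dominated (best time).
I: not dominated (best benefit score).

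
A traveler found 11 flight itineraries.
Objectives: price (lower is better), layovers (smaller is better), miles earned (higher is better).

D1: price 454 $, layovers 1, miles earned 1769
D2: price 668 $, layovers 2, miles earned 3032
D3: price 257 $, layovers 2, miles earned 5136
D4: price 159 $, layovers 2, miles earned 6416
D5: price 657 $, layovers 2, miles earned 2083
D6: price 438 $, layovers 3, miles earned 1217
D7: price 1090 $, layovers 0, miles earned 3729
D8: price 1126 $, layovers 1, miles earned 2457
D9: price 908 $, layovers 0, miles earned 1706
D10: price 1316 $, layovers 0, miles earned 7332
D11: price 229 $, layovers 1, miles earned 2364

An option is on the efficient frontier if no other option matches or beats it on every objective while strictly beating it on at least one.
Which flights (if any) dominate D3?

D4: price 159≤257, layovers 2≤2, miles earned 6416≥5136 — dominates D3.
Others (D1, D2, D5, D6, D7, D8, D9, D10, D11) are each worse than D3 on at least one objective.

D4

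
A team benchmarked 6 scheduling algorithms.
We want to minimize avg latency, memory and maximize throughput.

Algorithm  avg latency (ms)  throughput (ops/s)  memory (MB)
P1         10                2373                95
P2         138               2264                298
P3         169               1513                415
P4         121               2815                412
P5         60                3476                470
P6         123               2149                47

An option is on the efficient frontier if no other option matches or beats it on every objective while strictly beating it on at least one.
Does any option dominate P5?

No

P1: worse on throughput (2373 vs 3476).
P2: worse on avg latency (138 vs 60).
P3: worse on avg latency (169 vs 60).
P4: worse on avg latency (121 vs 60).
P6: worse on avg latency (123 vs 60).
No option is at least as good as P5 on every objective and strictly better on one.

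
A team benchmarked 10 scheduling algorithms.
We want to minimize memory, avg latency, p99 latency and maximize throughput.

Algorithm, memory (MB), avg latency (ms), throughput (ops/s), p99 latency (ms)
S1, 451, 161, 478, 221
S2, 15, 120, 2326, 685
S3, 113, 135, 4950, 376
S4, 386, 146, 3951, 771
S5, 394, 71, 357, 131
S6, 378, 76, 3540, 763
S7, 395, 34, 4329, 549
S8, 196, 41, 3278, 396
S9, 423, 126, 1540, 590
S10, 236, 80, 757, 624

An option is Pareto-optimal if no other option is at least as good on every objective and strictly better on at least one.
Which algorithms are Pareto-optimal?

S1, S2, S3, S5, S6, S7, S8

S1: not dominated.
S2: not dominated (best memory).
S3: not dominated (best throughput).
S4: dominated by S3 (memory 113≤386, avg latency 135≤146, throughput 4950≥3951, p99 latency 376≤771).
S5: not dominated (best p99 latency).
S6: not dominated.
S7: not dominated (best avg latency).
S8: not dominated.
S9: dominated by S7 (memory 395≤423, avg latency 34≤126, throughput 4329≥1540, p99 latency 549≤590).
S10: dominated by S8 (memory 196≤236, avg latency 41≤80, throughput 3278≥757, p99 latency 396≤624).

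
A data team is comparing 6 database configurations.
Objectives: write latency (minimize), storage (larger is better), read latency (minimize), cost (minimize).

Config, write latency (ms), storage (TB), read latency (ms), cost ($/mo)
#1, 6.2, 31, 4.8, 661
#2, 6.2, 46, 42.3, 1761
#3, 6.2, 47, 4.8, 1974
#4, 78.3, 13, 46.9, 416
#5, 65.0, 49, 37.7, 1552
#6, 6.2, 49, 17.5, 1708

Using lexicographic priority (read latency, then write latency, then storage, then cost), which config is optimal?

#3

First minimize read latency: best is 4.8, kept {#1, #3}.
Then minimize write latency: best is 6.2, kept {#1, #3}.
Then maximize storage: best is 47, kept {#3}.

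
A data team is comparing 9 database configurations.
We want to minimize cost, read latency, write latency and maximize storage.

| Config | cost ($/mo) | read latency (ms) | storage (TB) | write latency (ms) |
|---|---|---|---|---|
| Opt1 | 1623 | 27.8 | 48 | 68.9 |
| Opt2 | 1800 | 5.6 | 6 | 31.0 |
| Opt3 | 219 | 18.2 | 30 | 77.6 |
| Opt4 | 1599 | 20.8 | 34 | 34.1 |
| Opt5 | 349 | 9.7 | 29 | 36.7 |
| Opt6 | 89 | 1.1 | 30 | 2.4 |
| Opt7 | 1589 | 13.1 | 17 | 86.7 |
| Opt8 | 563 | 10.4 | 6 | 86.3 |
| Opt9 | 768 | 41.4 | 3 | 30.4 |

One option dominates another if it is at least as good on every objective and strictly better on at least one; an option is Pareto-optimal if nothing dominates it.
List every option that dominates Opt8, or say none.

Opt5: cost 349≤563, read latency 9.7≤10.4, storage 29≥6, write latency 36.7≤86.3 — dominates Opt8.
Opt6: cost 89≤563, read latency 1.1≤10.4, storage 30≥6, write latency 2.4≤86.3 — dominates Opt8.
Others (Opt1, Opt2, Opt3, Opt4, Opt7, Opt9) are each worse than Opt8 on at least one objective.

Opt5, Opt6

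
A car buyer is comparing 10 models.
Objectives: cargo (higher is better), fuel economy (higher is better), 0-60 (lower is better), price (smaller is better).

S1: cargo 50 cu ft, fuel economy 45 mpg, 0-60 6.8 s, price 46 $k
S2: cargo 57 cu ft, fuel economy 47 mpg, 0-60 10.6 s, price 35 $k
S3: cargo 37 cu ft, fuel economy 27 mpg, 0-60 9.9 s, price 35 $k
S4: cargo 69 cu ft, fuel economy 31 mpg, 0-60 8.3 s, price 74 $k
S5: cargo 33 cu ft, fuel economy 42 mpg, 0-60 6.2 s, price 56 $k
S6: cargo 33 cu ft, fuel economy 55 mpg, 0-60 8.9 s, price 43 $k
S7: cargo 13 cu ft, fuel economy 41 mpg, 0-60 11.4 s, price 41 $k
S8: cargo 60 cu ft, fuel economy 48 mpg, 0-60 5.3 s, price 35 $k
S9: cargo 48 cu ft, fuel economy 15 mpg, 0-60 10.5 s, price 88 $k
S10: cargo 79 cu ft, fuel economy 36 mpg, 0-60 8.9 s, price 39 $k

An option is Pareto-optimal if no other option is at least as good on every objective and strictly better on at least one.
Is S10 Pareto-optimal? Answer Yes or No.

Yes

S1: worse on cargo (50 vs 79).
S2: worse on cargo (57 vs 79).
S3: worse on cargo (37 vs 79).
S4: worse on cargo (69 vs 79).
S5: worse on cargo (33 vs 79).
S6: worse on cargo (33 vs 79).
S7: worse on cargo (13 vs 79).
S8: worse on cargo (60 vs 79).
S9: worse on cargo (48 vs 79).
No option is at least as good as S10 on every objective and strictly better on one.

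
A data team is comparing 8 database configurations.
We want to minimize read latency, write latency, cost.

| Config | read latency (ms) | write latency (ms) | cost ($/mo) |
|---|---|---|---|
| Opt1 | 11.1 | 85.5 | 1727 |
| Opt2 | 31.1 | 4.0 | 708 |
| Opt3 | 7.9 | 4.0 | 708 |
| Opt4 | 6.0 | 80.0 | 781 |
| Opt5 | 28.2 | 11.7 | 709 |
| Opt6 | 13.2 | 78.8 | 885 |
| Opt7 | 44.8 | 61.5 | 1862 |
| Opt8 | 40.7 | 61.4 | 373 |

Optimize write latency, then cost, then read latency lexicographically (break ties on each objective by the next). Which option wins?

First minimize write latency: best is 4.0, kept {Opt2, Opt3}.
Then minimize cost: best is 708, kept {Opt2, Opt3}.
Then minimize read latency: best is 7.9, kept {Opt3}.

Opt3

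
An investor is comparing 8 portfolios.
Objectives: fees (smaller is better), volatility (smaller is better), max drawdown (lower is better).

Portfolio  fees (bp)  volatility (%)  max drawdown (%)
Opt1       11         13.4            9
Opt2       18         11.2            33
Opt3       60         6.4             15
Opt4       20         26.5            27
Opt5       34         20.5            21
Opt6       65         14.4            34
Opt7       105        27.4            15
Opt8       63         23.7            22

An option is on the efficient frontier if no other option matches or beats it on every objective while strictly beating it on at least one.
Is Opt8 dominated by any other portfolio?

Yes

Opt1 vs Opt8: fees 11≤63, volatility 13.4≤23.7, max drawdown 9≤22 — Opt1 is at least as good on every objective and strictly better on at least one, so Opt1 dominates Opt8.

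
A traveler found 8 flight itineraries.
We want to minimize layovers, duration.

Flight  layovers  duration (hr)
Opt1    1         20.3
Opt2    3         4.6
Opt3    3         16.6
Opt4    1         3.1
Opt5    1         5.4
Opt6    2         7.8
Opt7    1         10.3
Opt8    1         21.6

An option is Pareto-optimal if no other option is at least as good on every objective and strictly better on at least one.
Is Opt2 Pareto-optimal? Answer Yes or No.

Opt4 vs Opt2: layovers 1≤3, duration 3.1≤4.6 — Opt4 is at least as good on every objective and strictly better on at least one, so Opt4 dominates Opt2.

No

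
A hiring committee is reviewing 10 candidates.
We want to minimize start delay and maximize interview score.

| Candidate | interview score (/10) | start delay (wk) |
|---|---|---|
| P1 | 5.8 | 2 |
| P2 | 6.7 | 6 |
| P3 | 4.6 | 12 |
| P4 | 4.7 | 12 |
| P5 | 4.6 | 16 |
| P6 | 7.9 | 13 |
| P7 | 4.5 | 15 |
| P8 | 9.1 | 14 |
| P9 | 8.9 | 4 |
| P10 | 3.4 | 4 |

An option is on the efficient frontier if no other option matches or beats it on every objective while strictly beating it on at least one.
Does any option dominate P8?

No

P1: worse on interview score (5.8 vs 9.1).
P2: worse on interview score (6.7 vs 9.1).
P3: worse on interview score (4.6 vs 9.1).
P4: worse on interview score (4.7 vs 9.1).
P5: worse on interview score (4.6 vs 9.1).
P6: worse on interview score (7.9 vs 9.1).
P7: worse on interview score (4.5 vs 9.1).
P9: worse on interview score (8.9 vs 9.1).
P10: worse on interview score (3.4 vs 9.1).
No option is at least as good as P8 on every objective and strictly better on one.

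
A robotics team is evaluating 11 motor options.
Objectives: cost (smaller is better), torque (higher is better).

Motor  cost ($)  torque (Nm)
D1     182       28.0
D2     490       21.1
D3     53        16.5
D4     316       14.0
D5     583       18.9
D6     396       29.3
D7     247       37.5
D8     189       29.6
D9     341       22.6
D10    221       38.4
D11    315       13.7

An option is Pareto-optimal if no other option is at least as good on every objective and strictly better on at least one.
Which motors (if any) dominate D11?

D1, D3, D7, D8, D10

D1: cost 182≤315, torque 28.0≥13.7 — dominates D11.
D3: cost 53≤315, torque 16.5≥13.7 — dominates D11.
D7: cost 247≤315, torque 37.5≥13.7 — dominates D11.
D8: cost 189≤315, torque 29.6≥13.7 — dominates D11.
D10: cost 221≤315, torque 38.4≥13.7 — dominates D11.
Others (D2, D4, D5, D6, D9) are each worse than D11 on at least one objective.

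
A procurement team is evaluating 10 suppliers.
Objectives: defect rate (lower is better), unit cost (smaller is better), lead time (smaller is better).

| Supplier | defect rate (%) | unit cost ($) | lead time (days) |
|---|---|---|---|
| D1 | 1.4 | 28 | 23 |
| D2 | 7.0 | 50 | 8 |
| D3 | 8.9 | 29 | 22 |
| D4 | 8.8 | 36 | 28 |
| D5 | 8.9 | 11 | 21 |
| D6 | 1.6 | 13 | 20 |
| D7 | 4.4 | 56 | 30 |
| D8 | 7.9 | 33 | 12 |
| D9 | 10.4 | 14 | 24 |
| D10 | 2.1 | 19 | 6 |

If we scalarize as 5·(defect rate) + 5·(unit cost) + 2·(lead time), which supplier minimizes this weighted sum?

D1: 5·1.4 + 5·28 + 2·23 = 193.0
D2: 5·7.0 + 5·50 + 2·8 = 301.0
D3: 5·8.9 + 5·29 + 2·22 = 233.5
D4: 5·8.8 + 5·36 + 2·28 = 280.0
D5: 5·8.9 + 5·11 + 2·21 = 141.5
D6: 5·1.6 + 5·13 + 2·20 = 113.0
D7: 5·4.4 + 5·56 + 2·30 = 362.0
D8: 5·7.9 + 5·33 + 2·12 = 228.5
D9: 5·10.4 + 5·14 + 2·24 = 170.0
D10: 5·2.1 + 5·19 + 2·6 = 117.5
Lowest: D6 at 113.0.

D6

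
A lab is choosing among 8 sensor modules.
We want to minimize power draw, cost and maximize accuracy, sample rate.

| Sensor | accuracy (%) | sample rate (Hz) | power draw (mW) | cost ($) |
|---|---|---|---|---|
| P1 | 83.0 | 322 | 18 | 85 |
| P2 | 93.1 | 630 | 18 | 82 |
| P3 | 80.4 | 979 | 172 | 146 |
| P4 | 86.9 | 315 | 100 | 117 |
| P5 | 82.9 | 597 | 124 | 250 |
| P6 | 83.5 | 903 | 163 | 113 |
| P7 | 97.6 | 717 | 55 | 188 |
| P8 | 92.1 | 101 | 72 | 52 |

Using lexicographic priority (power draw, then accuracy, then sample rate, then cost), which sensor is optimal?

P2

First minimize power draw: best is 18, kept {P1, P2}.
Then maximize accuracy: best is 93.1, kept {P2}.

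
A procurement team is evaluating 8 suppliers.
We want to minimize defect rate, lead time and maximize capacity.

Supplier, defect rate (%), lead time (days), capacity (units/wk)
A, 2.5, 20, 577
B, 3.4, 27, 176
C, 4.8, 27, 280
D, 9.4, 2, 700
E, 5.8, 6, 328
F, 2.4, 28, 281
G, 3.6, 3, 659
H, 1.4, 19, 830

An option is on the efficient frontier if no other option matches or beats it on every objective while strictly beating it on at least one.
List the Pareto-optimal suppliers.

D, G, H

A: dominated by H (defect rate 1.4≤2.5, lead time 19≤20, capacity 830≥577).
B: dominated by A (defect rate 2.5≤3.4, lead time 20≤27, capacity 577≥176).
C: dominated by A (defect rate 2.5≤4.8, lead time 20≤27, capacity 577≥280).
D: not dominated (best lead time).
E: dominated by G (defect rate 3.6≤5.8, lead time 3≤6, capacity 659≥328).
F: dominated by H (defect rate 1.4≤2.4, lead time 19≤28, capacity 830≥281).
G: not dominated.
H: not dominated (best defect rate).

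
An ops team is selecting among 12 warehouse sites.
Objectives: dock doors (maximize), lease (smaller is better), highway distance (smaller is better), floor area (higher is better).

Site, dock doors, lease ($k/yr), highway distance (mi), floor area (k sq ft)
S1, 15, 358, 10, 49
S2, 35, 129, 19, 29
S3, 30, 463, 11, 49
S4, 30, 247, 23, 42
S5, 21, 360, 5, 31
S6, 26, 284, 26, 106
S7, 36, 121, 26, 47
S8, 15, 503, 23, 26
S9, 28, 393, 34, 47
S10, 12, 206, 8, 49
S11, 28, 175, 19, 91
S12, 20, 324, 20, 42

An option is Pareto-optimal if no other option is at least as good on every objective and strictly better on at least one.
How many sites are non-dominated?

S1: not dominated.
S2: not dominated.
S3: not dominated.
S4: not dominated.
S5: not dominated (best highway distance).
S6: not dominated (best floor area).
S7: not dominated (best dock doors).
S8: dominated by S1 (dock doors 15≥15, lease 358≤503, highway distance 10≤23, floor area 49≥26).
S9: dominated by S7 (dock doors 36≥28, lease 121≤393, highway distance 26≤34, floor area 47≥47).
S10: not dominated.
S11: not dominated.
S12: dominated by S11 (dock doors 28≥20, lease 175≤324, highway distance 19≤20, floor area 91≥42).
Pareto-optimal: S1, S2, S3, S4, S5, S6, S7, S10, S11 → 9.

9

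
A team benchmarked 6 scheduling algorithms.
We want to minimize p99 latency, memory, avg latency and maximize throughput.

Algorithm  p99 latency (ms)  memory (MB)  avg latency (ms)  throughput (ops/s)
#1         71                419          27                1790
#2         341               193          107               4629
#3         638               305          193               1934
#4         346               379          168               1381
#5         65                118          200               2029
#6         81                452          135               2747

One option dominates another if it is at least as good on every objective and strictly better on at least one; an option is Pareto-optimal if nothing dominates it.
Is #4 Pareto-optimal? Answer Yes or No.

No

#2 vs #4: p99 latency 341≤346, memory 193≤379, avg latency 107≤168, throughput 4629≥1381 — #2 is at least as good on every objective and strictly better on at least one, so #2 dominates #4.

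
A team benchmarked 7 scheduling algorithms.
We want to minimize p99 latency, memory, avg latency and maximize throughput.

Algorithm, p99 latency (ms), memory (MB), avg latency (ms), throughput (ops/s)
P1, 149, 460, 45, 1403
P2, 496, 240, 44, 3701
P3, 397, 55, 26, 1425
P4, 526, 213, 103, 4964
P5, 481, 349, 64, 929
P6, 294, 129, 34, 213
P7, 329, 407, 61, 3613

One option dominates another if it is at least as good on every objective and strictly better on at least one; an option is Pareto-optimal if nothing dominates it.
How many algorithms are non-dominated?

6

P1: not dominated (best p99 latency).
P2: not dominated.
P3: not dominated (best memory).
P4: not dominated (best throughput).
P5: dominated by P3 (p99 latency 397≤481, memory 55≤349, avg latency 26≤64, throughput 1425≥929).
P6: not dominated.
P7: not dominated.
Pareto-optimal: P1, P2, P3, P4, P6, P7 → 6.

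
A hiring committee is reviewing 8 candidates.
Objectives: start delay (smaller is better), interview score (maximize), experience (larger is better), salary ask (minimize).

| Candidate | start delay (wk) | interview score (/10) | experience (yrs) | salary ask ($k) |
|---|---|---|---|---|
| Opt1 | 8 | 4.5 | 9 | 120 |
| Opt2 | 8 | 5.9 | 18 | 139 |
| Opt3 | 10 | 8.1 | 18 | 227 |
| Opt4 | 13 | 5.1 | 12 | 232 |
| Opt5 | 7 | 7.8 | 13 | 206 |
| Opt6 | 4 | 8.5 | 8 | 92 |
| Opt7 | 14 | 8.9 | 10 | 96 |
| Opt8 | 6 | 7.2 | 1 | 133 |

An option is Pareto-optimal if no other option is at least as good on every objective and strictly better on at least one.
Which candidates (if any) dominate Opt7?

none

Opt1: worse on interview score (4.5 vs 8.9).
Opt2: worse on interview score (5.9 vs 8.9).
Opt3: worse on interview score (8.1 vs 8.9).
Opt4: worse on interview score (5.1 vs 8.9).
Opt5: worse on interview score (7.8 vs 8.9).
Opt6: worse on interview score (8.5 vs 8.9).
Opt8: worse on interview score (7.2 vs 8.9).
No option dominates Opt7.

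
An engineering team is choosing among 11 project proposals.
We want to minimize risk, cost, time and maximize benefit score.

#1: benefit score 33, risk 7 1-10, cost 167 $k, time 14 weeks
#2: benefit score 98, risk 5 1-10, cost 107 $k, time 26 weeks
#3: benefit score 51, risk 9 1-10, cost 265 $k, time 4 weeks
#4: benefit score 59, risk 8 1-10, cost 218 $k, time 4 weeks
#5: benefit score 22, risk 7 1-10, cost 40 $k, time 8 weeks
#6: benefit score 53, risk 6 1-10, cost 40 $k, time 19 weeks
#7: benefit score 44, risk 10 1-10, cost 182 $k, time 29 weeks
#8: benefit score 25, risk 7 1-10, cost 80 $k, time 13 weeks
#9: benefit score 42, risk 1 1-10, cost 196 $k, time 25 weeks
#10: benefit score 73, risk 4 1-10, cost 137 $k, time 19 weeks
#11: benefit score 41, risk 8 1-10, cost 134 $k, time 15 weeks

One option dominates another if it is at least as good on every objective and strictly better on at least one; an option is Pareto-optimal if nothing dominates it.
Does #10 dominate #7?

#10 vs #7: benefit score 73≥44, risk 4≤10, cost 137≤182, time 19≤29 — #10 is at least as good on every objective with at least one strict improvement.

Yes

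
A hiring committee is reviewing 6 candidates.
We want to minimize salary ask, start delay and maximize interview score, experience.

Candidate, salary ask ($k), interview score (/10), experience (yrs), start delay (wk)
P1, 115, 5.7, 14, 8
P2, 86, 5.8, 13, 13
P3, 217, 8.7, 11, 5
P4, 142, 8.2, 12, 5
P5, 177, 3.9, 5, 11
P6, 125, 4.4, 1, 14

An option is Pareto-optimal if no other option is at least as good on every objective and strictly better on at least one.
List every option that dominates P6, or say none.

P1: salary ask 115≤125, interview score 5.7≥4.4, experience 14≥1, start delay 8≤14 — dominates P6.
P2: salary ask 86≤125, interview score 5.8≥4.4, experience 13≥1, start delay 13≤14 — dominates P6.
Others (P3, P4, P5) are each worse than P6 on at least one objective.

P1, P2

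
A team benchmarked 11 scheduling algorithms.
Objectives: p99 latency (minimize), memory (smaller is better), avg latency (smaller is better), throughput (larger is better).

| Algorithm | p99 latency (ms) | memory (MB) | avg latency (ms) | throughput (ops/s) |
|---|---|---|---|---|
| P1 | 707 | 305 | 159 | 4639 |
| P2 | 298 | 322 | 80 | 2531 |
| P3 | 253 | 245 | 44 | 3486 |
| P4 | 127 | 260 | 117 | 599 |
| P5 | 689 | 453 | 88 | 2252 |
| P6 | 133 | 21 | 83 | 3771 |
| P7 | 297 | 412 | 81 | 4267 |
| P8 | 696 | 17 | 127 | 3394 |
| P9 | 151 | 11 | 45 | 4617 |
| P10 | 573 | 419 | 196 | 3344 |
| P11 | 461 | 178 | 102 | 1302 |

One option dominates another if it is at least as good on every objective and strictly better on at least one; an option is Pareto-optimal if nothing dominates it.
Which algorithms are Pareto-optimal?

P1: not dominated (best throughput).
P2: dominated by P3 (p99 latency 253≤298, memory 245≤322, avg latency 44≤80, throughput 3486≥2531).
P3: not dominated (best avg latency).
P4: not dominated (best p99 latency).
P5: dominated by P2 (p99 latency 298≤689, memory 322≤453, avg latency 80≤88, throughput 2531≥2252).
P6: not dominated.
P7: dominated by P9 (p99 latency 151≤297, memory 11≤412, avg latency 45≤81, throughput 4617≥4267).
P8: dominated by P9 (p99 latency 151≤696, memory 11≤17, avg latency 45≤127, throughput 4617≥3394).
P9: not dominated (best memory).
P10: dominated by P3 (p99 latency 253≤573, memory 245≤419, avg latency 44≤196, throughput 3486≥3344).
P11: dominated by P6 (p99 latency 133≤461, memory 21≤178, avg latency 83≤102, throughput 3771≥1302).

P1, P3, P4, P6, P9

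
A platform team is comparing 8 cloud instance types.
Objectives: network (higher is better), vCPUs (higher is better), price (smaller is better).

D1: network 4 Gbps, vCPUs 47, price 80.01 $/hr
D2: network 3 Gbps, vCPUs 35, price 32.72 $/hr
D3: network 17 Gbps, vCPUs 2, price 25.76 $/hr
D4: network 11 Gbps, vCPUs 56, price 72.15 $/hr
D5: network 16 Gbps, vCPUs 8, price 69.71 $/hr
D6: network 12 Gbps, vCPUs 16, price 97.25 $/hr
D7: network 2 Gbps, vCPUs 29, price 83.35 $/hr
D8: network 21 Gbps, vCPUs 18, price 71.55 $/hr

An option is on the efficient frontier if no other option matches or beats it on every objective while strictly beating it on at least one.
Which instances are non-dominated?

D1: dominated by D4 (network 11≥4, vCPUs 56≥47, price 72.15≤80.01).
D2: not dominated.
D3: not dominated (best price).
D4: not dominated (best vCPUs).
D5: not dominated.
D6: dominated by D8 (network 21≥12, vCPUs 18≥16, price 71.55≤97.25).
D7: dominated by D1 (network 4≥2, vCPUs 47≥29, price 80.01≤83.35).
D8: not dominated (best network).

D2, D3, D4, D5, D8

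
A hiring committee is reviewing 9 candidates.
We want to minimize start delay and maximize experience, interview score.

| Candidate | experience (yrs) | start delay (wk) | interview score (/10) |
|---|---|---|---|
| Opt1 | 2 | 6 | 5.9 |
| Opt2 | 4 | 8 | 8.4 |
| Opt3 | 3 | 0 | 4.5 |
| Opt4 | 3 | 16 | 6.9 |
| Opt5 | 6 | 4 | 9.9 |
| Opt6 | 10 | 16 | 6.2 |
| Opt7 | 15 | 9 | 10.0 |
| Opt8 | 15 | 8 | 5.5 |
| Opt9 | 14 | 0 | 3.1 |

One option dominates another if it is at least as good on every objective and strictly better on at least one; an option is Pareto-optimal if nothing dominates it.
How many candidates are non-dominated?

Opt1: dominated by Opt5 (experience 6≥2, start delay 4≤6, interview score 9.9≥5.9).
Opt2: dominated by Opt5 (experience 6≥4, start delay 4≤8, interview score 9.9≥8.4).
Opt3: not dominated.
Opt4: dominated by Opt2 (experience 4≥3, start delay 8≤16, interview score 8.4≥6.9).
Opt5: not dominated.
Opt6: dominated by Opt7 (experience 15≥10, start delay 9≤16, interview score 10.0≥6.2).
Opt7: not dominated (best interview score).
Opt8: not dominated.
Opt9: not dominated.
Pareto-optimal: Opt3, Opt5, Opt7, Opt8, Opt9 → 5.

5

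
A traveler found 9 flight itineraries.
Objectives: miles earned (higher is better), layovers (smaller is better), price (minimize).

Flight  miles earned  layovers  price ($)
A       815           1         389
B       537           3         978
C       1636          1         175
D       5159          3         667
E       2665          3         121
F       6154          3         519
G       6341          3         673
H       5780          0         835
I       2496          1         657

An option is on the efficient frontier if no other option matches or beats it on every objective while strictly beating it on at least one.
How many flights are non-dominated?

6

A: dominated by C (miles earned 1636≥815, layovers 1≤1, price 175≤389).
B: dominated by A (miles earned 815≥537, layovers 1≤3, price 389≤978).
C: not dominated.
D: dominated by F (miles earned 6154≥5159, layovers 3≤3, price 519≤667).
E: not dominated (best price).
F: not dominated.
G: not dominated (best miles earned).
H: not dominated (best layovers).
I: not dominated.
Pareto-optimal: C, E, F, G, H, I → 6.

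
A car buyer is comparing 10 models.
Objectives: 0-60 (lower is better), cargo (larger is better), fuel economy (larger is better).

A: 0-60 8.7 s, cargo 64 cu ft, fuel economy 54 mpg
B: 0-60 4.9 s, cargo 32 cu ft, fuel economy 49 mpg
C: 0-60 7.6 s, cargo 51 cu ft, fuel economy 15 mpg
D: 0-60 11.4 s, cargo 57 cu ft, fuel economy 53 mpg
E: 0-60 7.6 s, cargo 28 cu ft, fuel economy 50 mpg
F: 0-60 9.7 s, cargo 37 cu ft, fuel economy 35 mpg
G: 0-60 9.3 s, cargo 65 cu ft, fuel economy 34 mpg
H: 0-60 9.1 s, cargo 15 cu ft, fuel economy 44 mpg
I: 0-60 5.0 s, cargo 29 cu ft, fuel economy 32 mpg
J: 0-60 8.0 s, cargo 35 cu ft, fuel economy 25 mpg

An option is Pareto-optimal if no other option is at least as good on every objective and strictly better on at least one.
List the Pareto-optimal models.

A, B, C, E, G, J

A: not dominated (best fuel economy).
B: not dominated (best 0-60).
C: not dominated.
D: dominated by A (0-60 8.7≤11.4, cargo 64≥57, fuel economy 54≥53).
E: not dominated.
F: dominated by A (0-60 8.7≤9.7, cargo 64≥37, fuel economy 54≥35).
G: not dominated (best cargo).
H: dominated by A (0-60 8.7≤9.1, cargo 64≥15, fuel economy 54≥44).
I: dominated by B (0-60 4.9≤5.0, cargo 32≥29, fuel economy 49≥32).
J: not dominated.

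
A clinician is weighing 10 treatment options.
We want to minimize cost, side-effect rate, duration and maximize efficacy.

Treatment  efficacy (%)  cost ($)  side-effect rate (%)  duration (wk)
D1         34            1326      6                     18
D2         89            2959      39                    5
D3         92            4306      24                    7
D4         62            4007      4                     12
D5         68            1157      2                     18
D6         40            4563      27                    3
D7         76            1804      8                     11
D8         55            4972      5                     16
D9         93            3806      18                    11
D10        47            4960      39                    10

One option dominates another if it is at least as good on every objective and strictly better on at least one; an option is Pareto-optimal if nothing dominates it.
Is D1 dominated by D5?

Yes

D5 vs D1: efficacy 68≥34, cost 1157≤1326, side-effect rate 2≤6, duration 18≤18 — D5 is at least as good on every objective with at least one strict improvement.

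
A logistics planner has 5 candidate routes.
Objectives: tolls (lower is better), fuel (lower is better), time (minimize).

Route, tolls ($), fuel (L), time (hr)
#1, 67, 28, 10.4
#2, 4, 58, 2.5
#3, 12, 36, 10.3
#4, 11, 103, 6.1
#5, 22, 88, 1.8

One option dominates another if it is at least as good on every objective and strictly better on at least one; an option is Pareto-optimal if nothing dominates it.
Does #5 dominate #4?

#5 vs #4: #5 is worse on tolls (22 vs 11), so it does not dominate #4.

No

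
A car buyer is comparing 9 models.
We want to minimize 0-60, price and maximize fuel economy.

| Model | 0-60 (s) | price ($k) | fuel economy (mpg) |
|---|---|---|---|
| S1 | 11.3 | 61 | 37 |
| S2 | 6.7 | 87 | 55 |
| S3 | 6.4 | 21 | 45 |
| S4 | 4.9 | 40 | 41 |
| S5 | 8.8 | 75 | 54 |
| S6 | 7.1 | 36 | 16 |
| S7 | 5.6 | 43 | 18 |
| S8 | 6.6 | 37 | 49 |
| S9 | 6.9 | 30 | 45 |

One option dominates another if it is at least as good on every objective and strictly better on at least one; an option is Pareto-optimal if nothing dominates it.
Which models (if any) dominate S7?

S4

S4: 0-60 4.9≤5.6, price 40≤43, fuel economy 41≥18 — dominates S7.
Others (S1, S2, S3, S5, S6, S8, S9) are each worse than S7 on at least one objective.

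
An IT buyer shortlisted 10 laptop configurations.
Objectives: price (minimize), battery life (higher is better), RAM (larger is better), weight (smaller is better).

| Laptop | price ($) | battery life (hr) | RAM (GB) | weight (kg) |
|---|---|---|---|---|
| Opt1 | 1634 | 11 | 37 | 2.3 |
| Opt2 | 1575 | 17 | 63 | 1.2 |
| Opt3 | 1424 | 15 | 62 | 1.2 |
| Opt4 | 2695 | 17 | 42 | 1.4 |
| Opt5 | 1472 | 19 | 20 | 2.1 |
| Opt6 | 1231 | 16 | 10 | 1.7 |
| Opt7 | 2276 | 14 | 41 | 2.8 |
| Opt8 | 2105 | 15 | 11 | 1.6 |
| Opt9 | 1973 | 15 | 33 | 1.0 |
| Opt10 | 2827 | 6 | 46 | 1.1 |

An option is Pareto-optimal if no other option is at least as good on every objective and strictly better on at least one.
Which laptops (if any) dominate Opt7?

Opt2, Opt3

Opt2: price 1575≤2276, battery life 17≥14, RAM 63≥41, weight 1.2≤2.8 — dominates Opt7.
Opt3: price 1424≤2276, battery life 15≥14, RAM 62≥41, weight 1.2≤2.8 — dominates Opt7.
Others (Opt1, Opt4, Opt5, Opt6, Opt8, Opt9, Opt10) are each worse than Opt7 on at least one objective.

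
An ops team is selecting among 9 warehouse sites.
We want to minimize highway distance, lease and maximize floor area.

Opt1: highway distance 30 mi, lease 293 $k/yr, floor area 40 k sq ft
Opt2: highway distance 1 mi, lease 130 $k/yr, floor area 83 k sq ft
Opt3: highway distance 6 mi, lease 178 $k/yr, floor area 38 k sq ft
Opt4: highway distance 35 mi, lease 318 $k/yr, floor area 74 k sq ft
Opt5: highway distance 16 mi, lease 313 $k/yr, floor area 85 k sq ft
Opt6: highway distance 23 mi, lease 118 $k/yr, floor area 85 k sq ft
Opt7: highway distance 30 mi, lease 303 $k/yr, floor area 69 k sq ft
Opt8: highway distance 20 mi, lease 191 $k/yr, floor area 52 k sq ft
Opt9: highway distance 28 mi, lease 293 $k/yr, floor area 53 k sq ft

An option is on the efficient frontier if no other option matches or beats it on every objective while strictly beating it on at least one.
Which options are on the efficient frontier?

Opt2, Opt5, Opt6

Opt1: dominated by Opt2 (highway distance 1≤30, lease 130≤293, floor area 83≥40).
Opt2: not dominated (best highway distance).
Opt3: dominated by Opt2 (highway distance 1≤6, lease 130≤178, floor area 83≥38).
Opt4: dominated by Opt2 (highway distance 1≤35, lease 130≤318, floor area 83≥74).
Opt5: not dominated.
Opt6: not dominated (best lease).
Opt7: dominated by Opt2 (highway distance 1≤30, lease 130≤303, floor area 83≥69).
Opt8: dominated by Opt2 (highway distance 1≤20, lease 130≤191, floor area 83≥52).
Opt9: dominated by Opt2 (highway distance 1≤28, lease 130≤293, floor area 83≥53).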